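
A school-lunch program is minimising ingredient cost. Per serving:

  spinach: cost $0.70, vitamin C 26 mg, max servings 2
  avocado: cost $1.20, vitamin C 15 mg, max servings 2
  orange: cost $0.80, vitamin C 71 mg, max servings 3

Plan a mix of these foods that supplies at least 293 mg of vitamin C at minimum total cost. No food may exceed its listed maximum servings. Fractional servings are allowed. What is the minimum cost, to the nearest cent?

$6.04

Cost per mg of vitamin C: orange $0.0113, spinach $0.0269, avocado $0.0800.
Take 3 servings of orange: +213.0 mg vitamin C for $2.40 (total $2.40, still need 80.0 mg).
Take 2 servings of spinach: +52.0 mg vitamin C for $1.40 (total $3.80, still need 28.0 mg).
Take 1.867 servings of avocado: +28.0 mg vitamin C for $2.24 (total $6.04, still need 0.0 mg).
Filling from the cheapest source first is optimal under one linear minimum: $6.04.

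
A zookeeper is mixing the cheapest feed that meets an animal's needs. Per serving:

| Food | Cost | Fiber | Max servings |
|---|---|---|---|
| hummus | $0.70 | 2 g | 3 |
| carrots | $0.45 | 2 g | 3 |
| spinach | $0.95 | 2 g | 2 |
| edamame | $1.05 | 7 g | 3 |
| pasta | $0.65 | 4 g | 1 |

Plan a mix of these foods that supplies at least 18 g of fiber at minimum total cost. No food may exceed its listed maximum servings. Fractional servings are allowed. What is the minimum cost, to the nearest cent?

$2.70

Cost per g of fiber: edamame $0.1500, pasta $0.1625, carrots $0.2250, hummus $0.3500, spinach $0.4750.
Take 2.571 servings of edamame: +18.0 g fiber for $2.70 (total $2.70, still need 0.0 g).
Greedy by cheapest-per-g is optimal for a single linear constraint, so the minimum cost is $2.70.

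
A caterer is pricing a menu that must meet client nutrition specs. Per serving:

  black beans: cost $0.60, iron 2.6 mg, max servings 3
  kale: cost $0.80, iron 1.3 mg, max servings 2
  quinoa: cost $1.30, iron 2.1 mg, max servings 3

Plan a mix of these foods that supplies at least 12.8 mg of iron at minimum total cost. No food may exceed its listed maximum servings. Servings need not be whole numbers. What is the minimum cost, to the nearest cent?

$4.89

Cost per mg of iron: black beans $0.2308, kale $0.6154, quinoa $0.6190.
Take 3 servings of black beans: +7.8 mg iron for $1.80 (total $1.80, still need 5.0 mg).
Take 2 servings of kale: +2.6 mg iron for $1.60 (total $3.40, still need 2.4 mg).
Take 1.143 servings of quinoa: +2.4 mg iron for $1.49 (total $4.89, still need 0.0 mg).
Greedy by cheapest-per-mg is optimal for a single linear constraint, so the minimum cost is $4.89.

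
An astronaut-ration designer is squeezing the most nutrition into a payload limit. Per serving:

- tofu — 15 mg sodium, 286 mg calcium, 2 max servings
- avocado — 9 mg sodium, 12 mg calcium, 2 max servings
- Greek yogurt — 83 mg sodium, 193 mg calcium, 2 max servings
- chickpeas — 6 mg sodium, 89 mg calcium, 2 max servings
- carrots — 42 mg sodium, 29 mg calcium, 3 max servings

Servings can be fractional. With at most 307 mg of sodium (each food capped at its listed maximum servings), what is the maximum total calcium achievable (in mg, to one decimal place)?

Calcium per mg sodium: tofu 19.07, chickpeas 14.83, Greek yogurt 2.325, avocado 1.333, carrots 0.6905.
Take 2 servings of tofu: uses 30 mg sodium, +572.0 mg calcium (running total 572.0 mg).
Take 2 servings of chickpeas: uses 12 mg sodium, +178.0 mg calcium (running total 750.0 mg).
Take 2 servings of Greek yogurt: uses 166 mg sodium, +386.0 mg calcium (running total 1136.0 mg).
Take 2 servings of avocado: uses 18 mg sodium, +24.0 mg calcium (running total 1160.0 mg).
Take 1.929 servings of carrots: uses 81 mg sodium, +55.9 mg calcium (running total 1215.9 mg).
Greedy by best ratio exhausts the sodium allowance optimally: 1215.9 mg.

1215.9 mg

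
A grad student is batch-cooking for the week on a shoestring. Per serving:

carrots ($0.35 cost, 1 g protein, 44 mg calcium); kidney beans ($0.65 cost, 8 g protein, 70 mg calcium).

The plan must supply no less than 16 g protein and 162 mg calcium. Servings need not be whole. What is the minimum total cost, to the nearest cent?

carrots only: max(16/1, 162/44) = 16 servings → $5.60.
kidney beans only: max(16/8, 162/70) = 2.314 servings → $1.50.
carrots + kidney beans with both tight: 0.6241 servings and 1.922 servings → $1.47.
Cheapest feasible corner: $1.47.

$1.47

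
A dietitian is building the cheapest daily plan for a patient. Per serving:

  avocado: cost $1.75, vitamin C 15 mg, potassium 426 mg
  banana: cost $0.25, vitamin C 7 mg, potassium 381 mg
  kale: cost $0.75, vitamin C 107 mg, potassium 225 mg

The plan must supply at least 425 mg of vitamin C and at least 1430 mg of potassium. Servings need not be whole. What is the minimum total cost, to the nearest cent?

$3.27

Compare the cost at each extreme point of the feasible region.
avocado only: max(425/15, 1430/426) = 28.33 servings → $49.58.
banana only: max(425/7, 1430/381) = 60.71 servings → $15.18.
kale only: max(425/107, 1430/225) = 6.356 servings → $4.77.
avocado + banana: intersection lies outside the first quadrant.
avocado + kale with both tight: 1.36 servings and 3.781 servings → $5.22.
banana + kale with both tight: 1.464 servings and 3.876 servings → $3.27.
The minimum over all feasible corners is $3.27.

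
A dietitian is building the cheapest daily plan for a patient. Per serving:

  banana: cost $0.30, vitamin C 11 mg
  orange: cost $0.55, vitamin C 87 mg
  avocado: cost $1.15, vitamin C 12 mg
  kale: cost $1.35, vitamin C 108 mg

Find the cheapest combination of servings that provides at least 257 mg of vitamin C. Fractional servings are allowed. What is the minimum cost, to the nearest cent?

Cost per mg of vitamin C: orange $0.0063, kale $0.0125, banana $0.0273, avocado $0.0958.
With no serving limits, use only orange: 257 mg / 87 mg = 2.954 servings × $0.55 = $1.62.

$1.62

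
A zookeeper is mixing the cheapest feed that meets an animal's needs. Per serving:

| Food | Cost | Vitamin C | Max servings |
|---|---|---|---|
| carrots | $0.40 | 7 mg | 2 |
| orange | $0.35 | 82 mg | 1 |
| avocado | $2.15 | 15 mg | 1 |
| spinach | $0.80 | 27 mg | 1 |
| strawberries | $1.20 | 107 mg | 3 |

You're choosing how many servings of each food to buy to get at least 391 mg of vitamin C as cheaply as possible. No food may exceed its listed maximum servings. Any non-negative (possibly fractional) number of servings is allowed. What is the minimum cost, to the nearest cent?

$3.82

Cost per mg of vitamin C: orange $0.0043, strawberries $0.0112, spinach $0.0296, carrots $0.0571, avocado $0.1433.
Take 1 serving of orange: +82.0 mg vitamin C for $0.35 (total $0.35, still need 309.0 mg).
Take 2.888 servings of strawberries: +309.0 mg vitamin C for $3.47 (total $3.82, still need 0.0 mg).
Greedy by cheapest-per-mg is optimal for a single linear constraint, so the minimum cost is $3.82.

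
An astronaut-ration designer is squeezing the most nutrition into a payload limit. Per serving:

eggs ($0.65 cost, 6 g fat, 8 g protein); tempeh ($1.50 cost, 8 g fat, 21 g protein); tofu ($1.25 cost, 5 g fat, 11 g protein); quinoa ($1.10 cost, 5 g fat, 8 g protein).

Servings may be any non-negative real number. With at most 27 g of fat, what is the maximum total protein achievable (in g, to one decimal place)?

Protein per g fat: tempeh 2.625, tofu 2.2, quinoa 1.6, eggs 1.333.
With no serving limits, spend the whole fat allowance on tempeh: 27 g / 8 g × 21 g = 70.9 g.

70.9 g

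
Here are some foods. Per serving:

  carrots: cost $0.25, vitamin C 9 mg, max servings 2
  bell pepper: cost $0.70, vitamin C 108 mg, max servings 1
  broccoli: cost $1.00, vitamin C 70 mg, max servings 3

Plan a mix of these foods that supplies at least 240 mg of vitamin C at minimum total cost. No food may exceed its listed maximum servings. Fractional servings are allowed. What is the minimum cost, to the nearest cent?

$2.59

Cost per mg of vitamin C: bell pepper $0.0065, broccoli $0.0143, carrots $0.0278.
Take 1 serving of bell pepper: +108.0 mg vitamin C for $0.70 (total $0.70, still need 132.0 mg).
Take 1.886 servings of broccoli: +132.0 mg vitamin C for $1.89 (total $2.59, still need 0.0 mg).
Filling from the cheapest source first is optimal under one linear minimum: $2.59.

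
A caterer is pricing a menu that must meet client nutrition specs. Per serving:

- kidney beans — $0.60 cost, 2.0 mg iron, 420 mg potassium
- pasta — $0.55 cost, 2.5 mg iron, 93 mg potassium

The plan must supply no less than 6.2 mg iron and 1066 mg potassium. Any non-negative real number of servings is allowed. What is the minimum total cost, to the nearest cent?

$1.75

An LP optimum is at a vertex; with two nutrient constraints at most two foods are used. Check each candidate.
kidney beans only: max(6.2/2.0, 1066/420) = 3.1 servings → $1.86.
pasta only: max(6.2/2.5, 1066/93) = 11.46 servings → $6.30.
kidney beans + pasta with both tight: 2.417 servings and 0.5463 servings → $1.75.
Cheapest feasible corner: $1.75.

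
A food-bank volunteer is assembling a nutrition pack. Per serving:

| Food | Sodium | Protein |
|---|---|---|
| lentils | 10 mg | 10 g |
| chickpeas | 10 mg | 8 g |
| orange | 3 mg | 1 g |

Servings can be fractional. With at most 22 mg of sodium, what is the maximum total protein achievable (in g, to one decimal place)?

22.0 g

Protein per mg sodium: lentils 1, chickpeas 0.8, orange 0.3333.
With no serving limits, spend the whole sodium allowance on lentils: 22 mg / 10 mg × 10 g = 22.0 g.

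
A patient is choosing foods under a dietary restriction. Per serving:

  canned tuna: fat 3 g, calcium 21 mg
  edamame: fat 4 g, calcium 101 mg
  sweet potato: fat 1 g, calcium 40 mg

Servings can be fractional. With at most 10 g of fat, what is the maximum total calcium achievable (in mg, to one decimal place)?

Calcium per g fat: sweet potato 40, edamame 25.25, canned tuna 7.
With no serving limits, spend the whole fat allowance on sweet potato: 10 g / 1 g × 40 mg = 400.0 mg.

400.0 mg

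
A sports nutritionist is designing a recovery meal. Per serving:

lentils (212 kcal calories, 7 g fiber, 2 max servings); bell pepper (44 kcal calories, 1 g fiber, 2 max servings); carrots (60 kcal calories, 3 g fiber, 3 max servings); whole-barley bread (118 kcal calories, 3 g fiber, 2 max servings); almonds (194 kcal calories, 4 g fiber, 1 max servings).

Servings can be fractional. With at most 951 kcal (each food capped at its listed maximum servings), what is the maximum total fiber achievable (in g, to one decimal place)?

Fiber per kcal: carrots 0.05, lentils 0.03302, whole-barley bread 0.02542, bell pepper 0.02273, almonds 0.02062.
Take 3 servings of carrots: uses 180 kcal, +9.0 g fiber (running total 9.0 g).
Take 2 servings of lentils: uses 424 kcal, +14.0 g fiber (running total 23.0 g).
Take 2 servings of whole-barley bread: uses 236 kcal, +6.0 g fiber (running total 29.0 g).
Take 2 servings of bell pepper: uses 88 kcal, +2.0 g fiber (running total 31.0 g).
Take 0.1186 servings of almonds: uses 23 kcal, +0.5 g fiber (running total 31.5 g).
Greedy by best ratio exhausts the calories allowance optimally: 31.5 g.

31.5 g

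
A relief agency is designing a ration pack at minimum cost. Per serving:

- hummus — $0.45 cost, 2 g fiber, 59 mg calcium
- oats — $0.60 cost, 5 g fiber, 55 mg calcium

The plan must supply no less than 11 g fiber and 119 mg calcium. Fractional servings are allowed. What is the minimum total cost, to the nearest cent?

This is a tiny linear program; its minimum lies at a vertex of the feasible set. List the vertices and price them.
hummus only: max(11/2, 119/59) = 5.5 servings → $2.48.
oats only: max(11/5, 119/55) = 2.2 servings → $1.32.
hummus + oats: intersection lies outside the first quadrant.
Cheapest feasible corner: $1.32.

$1.32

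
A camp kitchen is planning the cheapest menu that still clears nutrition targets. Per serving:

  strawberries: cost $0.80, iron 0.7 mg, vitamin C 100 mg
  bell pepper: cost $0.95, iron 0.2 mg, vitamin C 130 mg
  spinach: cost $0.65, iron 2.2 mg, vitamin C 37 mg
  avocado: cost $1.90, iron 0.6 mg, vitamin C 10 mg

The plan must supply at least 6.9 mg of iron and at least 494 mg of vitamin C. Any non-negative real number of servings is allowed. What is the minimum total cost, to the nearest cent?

strawberries only: max(6.9/0.7, 494/100) = 9.857 servings → $7.89.
bell pepper only: max(6.9/0.2, 494/130) = 34.5 servings → $32.77.
spinach only: max(6.9/2.2, 494/37) = 13.35 servings → $8.68.
avocado only: max(6.9/0.6, 494/10) = 49.4 servings → $93.86.
strawberries + bell pepper: the both-tight solution has a negative serving — not a feasible corner.
strawberries + spinach with both tight: 4.284 servings and 1.773 servings → $4.58.
strawberries + avocado with both tight: 4.291 servings and 6.494 servings → $15.77.
bell pepper + spinach with both tight: 2.985 servings and 2.865 servings → $4.70.
bell pepper + avocado with both tight: 2.992 servings and 10.5 servings → $22.80.
spinach + avocado: intersection lies outside the first quadrant.
The minimum over all feasible corners is $4.58.

$4.58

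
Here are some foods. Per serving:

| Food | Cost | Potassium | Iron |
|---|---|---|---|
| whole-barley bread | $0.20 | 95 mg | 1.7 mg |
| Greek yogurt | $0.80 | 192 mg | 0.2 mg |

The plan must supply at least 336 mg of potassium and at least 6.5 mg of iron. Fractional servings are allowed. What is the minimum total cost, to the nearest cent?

At the optimum either one food covers both requirements or two foods hit both targets exactly; no other combination can be cheaper.
whole-barley bread only: max(336/95, 6.5/1.7) = 3.824 servings → $0.76.
Greek yogurt only: max(336/192, 6.5/0.2) = 32.5 servings → $26.00.
whole-barley bread + Greek yogurt: the both-tight solution has a negative serving — not a feasible corner.
So the least-cost plan costs $0.76.

$0.76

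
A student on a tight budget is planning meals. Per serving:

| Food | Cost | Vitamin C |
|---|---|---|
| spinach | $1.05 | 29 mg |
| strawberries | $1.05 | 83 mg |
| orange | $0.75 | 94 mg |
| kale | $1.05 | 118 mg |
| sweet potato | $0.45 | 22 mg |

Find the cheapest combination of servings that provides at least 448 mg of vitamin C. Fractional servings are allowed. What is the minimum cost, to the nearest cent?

$3.57

Cost per mg of vitamin C: orange $0.0080, kale $0.0089, strawberries $0.0127, sweet potato $0.0205, spinach $0.0362.
With no serving limits, use only orange: 448 mg / 94 mg = 4.766 servings × $0.75 = $3.57.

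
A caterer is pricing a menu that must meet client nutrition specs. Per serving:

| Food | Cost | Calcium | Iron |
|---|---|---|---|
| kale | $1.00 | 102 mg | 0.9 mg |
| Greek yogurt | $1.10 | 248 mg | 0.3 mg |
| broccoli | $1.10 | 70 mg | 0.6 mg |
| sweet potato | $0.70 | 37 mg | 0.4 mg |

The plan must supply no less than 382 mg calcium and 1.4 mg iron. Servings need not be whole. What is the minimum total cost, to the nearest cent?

$2.36

Minimising a linear cost over {calcium ≥ 382, iron ≥ 1.4, servings ≥ 0} — the optimum is at a vertex, using one or two foods.
kale only: max(382/102, 1.4/0.9) = 3.745 servings → $3.75.
Greek yogurt only: max(382/248, 1.4/0.3) = 4.667 servings → $5.13.
broccoli only: max(382/70, 1.4/0.6) = 5.457 servings → $6.00.
sweet potato only: max(382/37, 1.4/0.4) = 10.32 servings → $7.23.
kale + Greek yogurt with both tight: 1.208 servings and 1.044 servings → $2.36.
kale + broccoli with both targets exact would need a negative amount; discard.
kale + sweet potato with both targets exact would need a negative amount; discard.
Greek yogurt + broccoli with both tight: 1.027 servings and 1.82 servings → $3.13.
Greek yogurt + sweet potato with both tight: 1.146 servings and 2.64 servings → $3.11.
broccoli + sweet potato: intersection lies outside the first quadrant.
Cheapest feasible corner: $2.36.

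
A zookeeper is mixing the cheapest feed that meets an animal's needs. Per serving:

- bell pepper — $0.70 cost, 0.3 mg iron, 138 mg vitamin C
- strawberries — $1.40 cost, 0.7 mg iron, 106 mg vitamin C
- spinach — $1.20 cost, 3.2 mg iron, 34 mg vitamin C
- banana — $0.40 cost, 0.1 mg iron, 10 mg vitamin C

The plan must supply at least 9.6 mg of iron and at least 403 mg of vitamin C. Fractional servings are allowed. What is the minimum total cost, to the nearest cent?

$4.91

The cheapest plan sits at a corner of the feasible region — with two constraints it uses at most two foods.
bell pepper only: max(9.6/0.3, 403/138) = 32 servings → $22.40.
strawberries only: max(9.6/0.7, 403/106) = 13.71 servings → $19.20.
spinach only: max(9.6/3.2, 403/34) = 11.85 servings → $14.22.
banana only: max(9.6/0.1, 403/10) = 96 servings → $38.40.
bell pepper + strawberries: intersection lies outside the first quadrant.
bell pepper + spinach with both tight: 2.233 servings and 2.791 servings → $4.91.
bell pepper + banana with both targets exact would need a negative amount; discard.
strawberries + spinach with both tight: 3.054 servings and 2.332 servings → $7.07.
strawberries + banana: the both-tight solution has a negative serving — not a feasible corner.
spinach + banana with both tight: 1.948 servings and 33.68 servings → $15.81.
The minimum over all feasible corners is $4.91.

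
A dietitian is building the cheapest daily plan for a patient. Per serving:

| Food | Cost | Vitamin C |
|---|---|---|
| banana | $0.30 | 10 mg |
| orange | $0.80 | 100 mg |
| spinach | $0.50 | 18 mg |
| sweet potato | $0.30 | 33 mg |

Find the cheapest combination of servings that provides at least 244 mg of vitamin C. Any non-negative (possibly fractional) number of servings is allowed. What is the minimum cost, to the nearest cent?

$1.95

Cost per mg of vitamin C: orange $0.0080, sweet potato $0.0091, spinach $0.0278, banana $0.0300.
With no serving limits, use only orange: 244 mg / 100 mg = 2.44 servings × $0.80 = $1.95.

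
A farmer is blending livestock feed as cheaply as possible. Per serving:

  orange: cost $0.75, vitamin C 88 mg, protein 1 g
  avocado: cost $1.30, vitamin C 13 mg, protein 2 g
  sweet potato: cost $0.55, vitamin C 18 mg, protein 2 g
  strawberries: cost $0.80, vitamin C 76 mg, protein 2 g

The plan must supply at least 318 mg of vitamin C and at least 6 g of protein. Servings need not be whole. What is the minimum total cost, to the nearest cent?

$3.03

Check every corner: each single food scaled to meet both minima, and each pair solved so both constraints bind.
orange only: max(318/88, 6/1) = 6 servings → $4.50.
avocado only: max(318/13, 6/2) = 24.46 servings → $31.80.
sweet potato only: max(318/18, 6/2) = 17.67 servings → $9.72.
strawberries only: max(318/76, 6/2) = 4.184 servings → $3.35.
orange + avocado with both tight: 3.423 servings and 1.288 servings → $4.24.
orange + sweet potato with both tight: 3.342 servings and 1.329 servings → $3.24.
orange + strawberries with both tight: 1.8 servings and 2.1 servings → $3.03.
avocado + sweet potato: intersection lies outside the first quadrant.
avocado + strawberries: the both-tight solution has a negative serving — not a feasible corner.
sweet potato + strawberries with both targets exact would need a negative amount; discard.
The minimum over all feasible corners is $3.03.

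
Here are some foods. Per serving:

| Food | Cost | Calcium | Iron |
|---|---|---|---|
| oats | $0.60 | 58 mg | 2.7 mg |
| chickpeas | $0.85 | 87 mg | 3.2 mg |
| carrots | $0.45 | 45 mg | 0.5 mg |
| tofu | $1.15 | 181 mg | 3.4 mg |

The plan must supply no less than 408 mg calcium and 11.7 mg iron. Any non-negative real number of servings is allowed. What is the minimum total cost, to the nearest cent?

$3.17

With two linear requirements the optimum uses one or two foods; enumerate the corners.
oats only: max(408/58, 11.7/2.7) = 7.034 servings → $4.22.
chickpeas only: max(408/87, 11.7/3.2) = 4.69 servings → $3.99.
carrots only: max(408/45, 11.7/0.5) = 23.4 servings → $10.53.
tofu only: max(408/181, 11.7/3.4) = 3.441 servings → $3.96.
oats + chickpeas: the both-tight solution has a negative serving — not a feasible corner.
oats + carrots with both tight: 3.486 servings and 4.573 servings → $4.15.
oats + tofu with both tight: 2.506 servings and 1.451 servings → $3.17.
chickpeas + carrots with both tight: 3.209 servings and 2.863 servings → $4.02.
chickpeas + tofu with both tight: 2.578 servings and 1.015 servings → $3.36.
carrots + tofu with both targets exact would need a negative amount; discard.
Cheapest feasible corner: $3.17.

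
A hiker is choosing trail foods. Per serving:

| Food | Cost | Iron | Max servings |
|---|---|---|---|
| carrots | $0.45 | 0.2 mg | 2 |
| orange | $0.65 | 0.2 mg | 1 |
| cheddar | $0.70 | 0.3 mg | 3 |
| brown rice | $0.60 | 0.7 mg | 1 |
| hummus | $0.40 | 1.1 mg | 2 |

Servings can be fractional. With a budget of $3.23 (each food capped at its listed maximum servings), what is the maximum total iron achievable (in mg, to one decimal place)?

3.7 mg

Iron per dollar: hummus 2.75, brown rice 1.167, carrots 0.4444, cheddar 0.4286, orange 0.3077.
Take 2 servings of hummus: spends $0.80, +2.2 mg iron (running total 2.2 mg).
Take 1 serving of brown rice: spends $0.60, +0.7 mg iron (running total 2.9 mg).
Take 2 servings of carrots: spends $0.90, +0.4 mg iron (running total 3.3 mg).
Take 1.329 servings of cheddar: spends $0.93, +0.4 mg iron (running total 3.7 mg).
Filling greedily by iron-per-dollar is optimal for one linear limit, giving 3.7 mg.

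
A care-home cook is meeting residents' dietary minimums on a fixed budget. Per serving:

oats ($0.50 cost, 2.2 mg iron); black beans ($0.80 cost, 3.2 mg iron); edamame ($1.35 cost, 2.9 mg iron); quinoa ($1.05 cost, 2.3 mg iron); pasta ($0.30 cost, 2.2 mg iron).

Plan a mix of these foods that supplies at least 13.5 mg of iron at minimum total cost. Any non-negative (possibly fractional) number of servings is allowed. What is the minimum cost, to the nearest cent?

Cost per mg of iron: pasta $0.1364, oats $0.2273, black beans $0.2500, quinoa $0.4565, edamame $0.4655.
With no serving limits, use only pasta: 13.5 mg / 2.2 mg = 6.136 servings × $0.30 = $1.84.

$1.84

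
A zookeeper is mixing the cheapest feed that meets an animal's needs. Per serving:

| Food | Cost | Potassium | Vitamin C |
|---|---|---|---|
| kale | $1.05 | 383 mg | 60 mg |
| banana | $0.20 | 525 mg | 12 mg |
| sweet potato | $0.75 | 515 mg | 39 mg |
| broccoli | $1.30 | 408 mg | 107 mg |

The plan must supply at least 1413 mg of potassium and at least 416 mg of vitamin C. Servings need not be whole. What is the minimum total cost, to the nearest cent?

Check every corner: each single food scaled to meet both minima, and each pair solved so both constraints bind.
kale only: max(1413/383, 416/60) = 6.933 servings → $7.28.
banana only: max(1413/525, 416/12) = 34.67 servings → $6.93.
sweet potato only: max(1413/515, 416/39) = 10.67 servings → $8.00.
broccoli only: max(1413/408, 416/107) = 3.888 servings → $5.05.
kale + banana with both targets exact would need a negative amount; discard.
kale + sweet potato: intersection lies outside the first quadrant.
kale + broccoli: intersection lies outside the first quadrant.
banana + sweet potato: the both-tight solution has a negative serving — not a feasible corner.
banana + broccoli with both targets exact would need a negative amount; discard.
sweet potato + broccoli with both targets exact would need a negative amount; discard.
The minimum over all feasible corners is $5.05.

$5.05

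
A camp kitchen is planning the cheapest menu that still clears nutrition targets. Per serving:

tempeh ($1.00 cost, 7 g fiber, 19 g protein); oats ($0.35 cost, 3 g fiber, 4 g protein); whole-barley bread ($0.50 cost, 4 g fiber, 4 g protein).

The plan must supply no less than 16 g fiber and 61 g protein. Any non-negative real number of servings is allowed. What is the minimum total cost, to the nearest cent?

$3.21

At the optimum either one food covers both requirements or two foods hit both targets exactly; no other combination can be cheaper.
tempeh only: max(16/7, 61/19) = 3.211 servings → $3.21.
oats only: max(16/3, 61/4) = 15.25 servings → $5.34.
whole-barley bread only: max(16/4, 61/4) = 15.25 servings → $7.62.
tempeh + oats: intersection lies outside the first quadrant.
tempeh + whole-barley bread: intersection lies outside the first quadrant.
oats + whole-barley bread: intersection lies outside the first quadrant.
So the least-cost plan costs $3.21.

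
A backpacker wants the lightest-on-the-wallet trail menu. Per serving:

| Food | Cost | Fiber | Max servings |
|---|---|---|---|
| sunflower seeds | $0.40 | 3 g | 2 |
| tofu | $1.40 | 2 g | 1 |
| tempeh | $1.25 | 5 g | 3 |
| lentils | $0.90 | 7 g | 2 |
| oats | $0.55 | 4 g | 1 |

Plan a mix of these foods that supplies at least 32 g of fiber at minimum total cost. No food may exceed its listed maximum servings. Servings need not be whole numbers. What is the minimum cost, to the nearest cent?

$5.15

Cost per g of fiber: lentils $0.1286, sunflower seeds $0.1333, oats $0.1375, tempeh $0.2500, tofu $0.7000.
Take 2 servings of lentils: +14.0 g fiber for $1.80 (total $1.80, still need 18.0 g).
Take 2 servings of sunflower seeds: +6.0 g fiber for $0.80 (total $2.60, still need 12.0 g).
Take 1 serving of oats: +4.0 g fiber for $0.55 (total $3.15, still need 8.0 g).
Take 1.6 servings of tempeh: +8.0 g fiber for $2.00 (total $5.15, still need 0.0 g).
Filling from the cheapest source first is optimal under one linear minimum: $5.15.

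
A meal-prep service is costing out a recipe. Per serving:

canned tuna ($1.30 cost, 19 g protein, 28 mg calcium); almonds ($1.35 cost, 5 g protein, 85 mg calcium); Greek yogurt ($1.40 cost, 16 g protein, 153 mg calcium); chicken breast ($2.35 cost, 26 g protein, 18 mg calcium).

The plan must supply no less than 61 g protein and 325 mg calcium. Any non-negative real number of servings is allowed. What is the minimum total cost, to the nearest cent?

$4.73

A basic optimal solution has at most two foods positive. Try each food alone and each pair with both targets met exactly.
canned tuna only: max(61/19, 325/28) = 11.61 servings → $15.09.
almonds only: max(61/5, 325/85) = 12.2 servings → $16.47.
Greek yogurt only: max(61/16, 325/153) = 3.812 servings → $5.34.
chicken breast only: max(61/26, 325/18) = 18.06 servings → $42.43.
canned tuna + almonds with both tight: 2.414 servings and 3.028 servings → $7.23.
canned tuna + Greek yogurt with both tight: 1.681 servings and 1.817 servings → $4.73.
canned tuna + chicken breast: intersection lies outside the first quadrant.
almonds + Greek yogurt: the both-tight solution has a negative serving — not a feasible corner.
almonds + chicken breast with both tight: 3.468 servings and 1.679 servings → $8.63.
Greek yogurt + chicken breast with both tight: 1.992 servings and 1.12 servings → $5.42.
The minimum over all feasible corners is $4.73.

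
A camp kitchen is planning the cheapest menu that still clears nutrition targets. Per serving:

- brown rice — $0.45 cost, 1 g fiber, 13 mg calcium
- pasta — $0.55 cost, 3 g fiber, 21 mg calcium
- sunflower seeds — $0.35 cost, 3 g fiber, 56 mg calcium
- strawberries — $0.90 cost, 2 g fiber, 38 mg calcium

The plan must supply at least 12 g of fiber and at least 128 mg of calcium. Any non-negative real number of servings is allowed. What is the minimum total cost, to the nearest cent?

$1.40

With two linear requirements the optimum uses one or two foods; enumerate the corners.
brown rice only: max(12/1, 128/13) = 12 servings → $5.40.
pasta only: max(12/3, 128/21) = 6.095 servings → $3.35.
sunflower seeds only: max(12/3, 128/56) = 4 servings → $1.40.
strawberries only: max(12/2, 128/38) = 6 servings → $5.40.
brown rice + pasta with both tight: 7.333 servings and 1.556 servings → $4.16.
brown rice + sunflower seeds: the both-tight solution has a negative serving — not a feasible corner.
brown rice + strawberries: intersection lies outside the first quadrant.
pasta + sunflower seeds with both tight: 2.743 servings and 1.257 servings → $1.95.
pasta + strawberries with both tight: 2.778 servings and 1.833 servings → $3.18.
sunflower seeds + strawberries: the both-tight solution has a negative serving — not a feasible corner.
So the least-cost plan costs $1.40.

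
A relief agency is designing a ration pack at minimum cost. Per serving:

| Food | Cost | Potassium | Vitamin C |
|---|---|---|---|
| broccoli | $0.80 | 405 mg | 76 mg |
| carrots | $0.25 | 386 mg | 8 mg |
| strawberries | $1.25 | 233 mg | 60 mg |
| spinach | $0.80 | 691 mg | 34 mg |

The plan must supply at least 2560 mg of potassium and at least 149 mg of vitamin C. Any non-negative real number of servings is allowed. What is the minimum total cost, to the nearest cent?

$2.42

Check every corner: each single food scaled to meet both minima, and each pair solved so both constraints bind.
broccoli only: max(2560/405, 149/76) = 6.321 servings → $5.06.
carrots only: max(2560/386, 149/8) = 18.62 servings → $4.66.
strawberries only: max(2560/233, 149/60) = 10.99 servings → $13.73.
spinach only: max(2560/691, 149/34) = 4.382 servings → $3.51.
broccoli + carrots with both tight: 1.419 servings and 5.143 servings → $2.42.
broccoli + strawberries: the both-tight solution has a negative serving — not a feasible corner.
broccoli + spinach with both tight: 0.4109 servings and 3.464 servings → $3.10.
carrots + strawberries with both tight: 5.582 servings and 1.739 servings → $3.57.
carrots + spinach with both targets exact would need a negative amount; discard.
strawberries + spinach with both tight: 0.4747 servings and 3.545 servings → $3.43.
The minimum over all feasible corners is $2.42.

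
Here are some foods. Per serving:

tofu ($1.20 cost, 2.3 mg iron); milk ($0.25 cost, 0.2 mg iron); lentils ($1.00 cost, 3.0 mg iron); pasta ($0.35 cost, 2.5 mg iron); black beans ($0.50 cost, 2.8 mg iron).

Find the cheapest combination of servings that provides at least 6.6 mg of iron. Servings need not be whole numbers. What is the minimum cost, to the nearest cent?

$0.92

Cost per mg of iron: pasta $0.1400, black beans $0.1786, lentils $0.3333, tofu $0.5217, milk $1.2500.
With no serving limits, use only pasta: 6.6 mg / 2.5 mg = 2.64 servings × $0.35 = $0.92.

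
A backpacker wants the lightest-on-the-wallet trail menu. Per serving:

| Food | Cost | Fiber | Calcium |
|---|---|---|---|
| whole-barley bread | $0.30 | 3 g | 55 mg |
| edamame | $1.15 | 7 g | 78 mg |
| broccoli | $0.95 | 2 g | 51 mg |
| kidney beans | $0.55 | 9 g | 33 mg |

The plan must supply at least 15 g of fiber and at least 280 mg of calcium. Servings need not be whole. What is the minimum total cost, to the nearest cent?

For a min-cost LP with two ≥-constraints, a basic feasible solution has at most two positive variables.
whole-barley bread only: max(15/3, 280/55) = 5.091 servings → $1.53.
edamame only: max(15/7, 280/78) = 3.59 servings → $4.13.
broccoli only: max(15/2, 280/51) = 7.5 servings → $7.12.
kidney beans only: max(15/9, 280/33) = 8.485 servings → $4.67.
whole-barley bread + edamame with both targets exact would need a negative amount; discard.
whole-barley bread + broccoli with both tight: 4.767 servings and 0.3488 servings → $1.76.
whole-barley bread + kidney beans: intersection lies outside the first quadrant.
edamame + broccoli with both tight: 1.02 servings and 3.93 servings → $4.91.
edamame + kidney beans with both targets exact would need a negative amount; discard.
broccoli + kidney beans with both tight: 5.153 servings and 0.5216 servings → $5.18.
The minimum over all feasible corners is $1.53.

$1.53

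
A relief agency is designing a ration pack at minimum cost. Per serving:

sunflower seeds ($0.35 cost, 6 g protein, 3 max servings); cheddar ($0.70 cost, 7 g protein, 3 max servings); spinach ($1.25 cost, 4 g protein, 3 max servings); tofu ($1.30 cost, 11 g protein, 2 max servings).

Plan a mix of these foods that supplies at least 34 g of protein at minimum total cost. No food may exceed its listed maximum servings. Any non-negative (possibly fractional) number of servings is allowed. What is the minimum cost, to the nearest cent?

Cost per g of protein: sunflower seeds $0.0583, cheddar $0.1000, tofu $0.1182, spinach $0.3125.
Take 3 servings of sunflower seeds: +18.0 g protein for $1.05 (total $1.05, still need 16.0 g).
Take 2.286 servings of cheddar: +16.0 g protein for $1.60 (total $2.65, still need 0.0 g).
Greedy by cheapest-per-g is optimal for a single linear constraint, so the minimum cost is $2.65.

$2.65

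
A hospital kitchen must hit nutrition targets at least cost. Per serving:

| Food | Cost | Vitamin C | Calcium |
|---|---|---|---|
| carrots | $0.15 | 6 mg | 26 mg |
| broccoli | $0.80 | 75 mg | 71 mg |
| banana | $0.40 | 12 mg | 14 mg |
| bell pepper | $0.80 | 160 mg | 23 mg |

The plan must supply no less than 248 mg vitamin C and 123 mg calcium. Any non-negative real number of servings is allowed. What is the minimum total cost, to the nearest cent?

Two binding constraints pin down two serving amounts, so the optimal mix uses at most two foods. The candidates are each food alone (scaled to the tighter of vitamin C/calcium) and each pair with both constraints tight.
carrots only: max(248/6, 123/26) = 41.33 servings → $6.20.
broccoli only: max(248/75, 123/71) = 3.307 servings → $2.65.
banana only: max(248/12, 123/14) = 20.67 servings → $8.27.
bell pepper only: max(248/160, 123/23) = 5.348 servings → $4.28.
carrots + broccoli: the both-tight solution has a negative serving — not a feasible corner.
carrots + banana with both targets exact would need a negative amount; discard.
carrots + bell pepper with both tight: 3.475 servings and 1.42 servings → $1.66.
broccoli + banana: the both-tight solution has a negative serving — not a feasible corner.
broccoli + bell pepper with both tight: 1.451 servings and 0.8701 servings → $1.86.
banana + bell pepper with both tight: 7.116 servings and 1.016 servings → $3.66.
So the least-cost plan costs $1.66.

$1.66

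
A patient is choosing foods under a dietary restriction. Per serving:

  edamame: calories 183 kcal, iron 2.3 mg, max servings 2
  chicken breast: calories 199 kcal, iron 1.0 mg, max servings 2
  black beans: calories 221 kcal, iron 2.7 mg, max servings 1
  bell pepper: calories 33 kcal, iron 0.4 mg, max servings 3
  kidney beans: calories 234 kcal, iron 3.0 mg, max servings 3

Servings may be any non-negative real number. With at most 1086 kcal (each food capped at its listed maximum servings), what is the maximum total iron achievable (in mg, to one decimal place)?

Iron per kcal: kidney beans 0.01282, edamame 0.01257, black beans 0.01222, bell pepper 0.01212, chicken breast 0.005025.
Take 3 servings of kidney beans: uses 702 kcal, +9.0 mg iron (running total 9.0 mg).
Take 2 servings of edamame: uses 366 kcal, +4.6 mg iron (running total 13.6 mg).
Take 0.08145 servings of black beans: uses 18 kcal, +0.2 mg iron (running total 13.8 mg).
Greedy by best ratio exhausts the calories allowance optimally: 13.8 mg.

13.8 mg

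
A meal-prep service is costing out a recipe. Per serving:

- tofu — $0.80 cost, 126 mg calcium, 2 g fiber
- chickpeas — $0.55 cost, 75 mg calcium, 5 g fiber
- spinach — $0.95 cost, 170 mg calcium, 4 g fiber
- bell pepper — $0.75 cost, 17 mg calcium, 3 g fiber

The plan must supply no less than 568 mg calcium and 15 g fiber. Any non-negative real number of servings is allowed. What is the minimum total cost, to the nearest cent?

Compare the cost at each extreme point of the feasible region.
tofu only: max(568/126, 15/2) = 7.5 servings → $6.00.
chickpeas only: max(568/75, 15/5) = 7.573 servings → $4.17.
spinach only: max(568/170, 15/4) = 3.75 servings → $3.56.
bell pepper only: max(568/17, 15/3) = 33.41 servings → $25.06.
tofu + chickpeas with both tight: 3.573 servings and 1.571 servings → $3.72.
tofu + spinach: the both-tight solution has a negative serving — not a feasible corner.
tofu + bell pepper with both tight: 4.212 servings and 2.192 servings → $5.01.
chickpeas + spinach with both tight: 0.5055 servings and 3.118 servings → $3.24.
chickpeas + bell pepper with both targets exact would need a negative amount; discard.
spinach + bell pepper with both tight: 3.278 servings and 0.629 servings → $3.59.
So the least-cost plan costs $3.24.

$3.24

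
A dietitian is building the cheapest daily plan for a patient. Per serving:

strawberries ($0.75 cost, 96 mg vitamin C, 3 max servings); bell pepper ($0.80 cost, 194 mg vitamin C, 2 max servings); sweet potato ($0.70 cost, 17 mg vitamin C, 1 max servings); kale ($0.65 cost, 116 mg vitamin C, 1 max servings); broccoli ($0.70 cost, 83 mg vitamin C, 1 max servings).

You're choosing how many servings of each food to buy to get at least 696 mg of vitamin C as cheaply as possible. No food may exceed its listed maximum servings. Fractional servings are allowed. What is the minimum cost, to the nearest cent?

$3.75

Cost per mg of vitamin C: bell pepper $0.0041, kale $0.0056, strawberries $0.0078, broccoli $0.0084, sweet potato $0.0412.
Take 2 servings of bell pepper: +388.0 mg vitamin C for $1.60 (total $1.60, still need 308.0 mg).
Take 1 serving of kale: +116.0 mg vitamin C for $0.65 (total $2.25, still need 192.0 mg).
Take 2 servings of strawberries: +192.0 mg vitamin C for $1.50 (total $3.75, still need 0.0 mg).
Greedy by cheapest-per-mg is optimal for a single linear constraint, so the minimum cost is $3.75.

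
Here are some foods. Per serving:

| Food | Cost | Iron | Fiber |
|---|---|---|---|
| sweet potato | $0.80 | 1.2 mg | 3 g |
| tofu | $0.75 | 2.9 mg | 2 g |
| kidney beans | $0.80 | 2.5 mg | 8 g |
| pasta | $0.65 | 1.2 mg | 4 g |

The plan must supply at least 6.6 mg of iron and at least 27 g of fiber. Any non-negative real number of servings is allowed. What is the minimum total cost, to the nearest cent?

$2.70

Check every corner: each single food scaled to meet both minima, and each pair solved so both constraints bind.
sweet potato only: max(6.6/1.2, 27/3) = 9 servings → $7.20.
tofu only: max(6.6/2.9, 27/2) = 13.5 servings → $10.12.
kidney beans only: max(6.6/2.5, 27/8) = 3.375 servings → $2.70.
pasta only: max(6.6/1.2, 27/4) = 6.75 servings → $4.39.
sweet potato + tofu: the both-tight solution has a negative serving — not a feasible corner.
sweet potato + kidney beans: the both-tight solution has a negative serving — not a feasible corner.
sweet potato + pasta: the both-tight solution has a negative serving — not a feasible corner.
tofu + kidney beans with both targets exact would need a negative amount; discard.
tofu + pasta: the both-tight solution has a negative serving — not a feasible corner.
kidney beans + pasta: the both-tight solution has a negative serving — not a feasible corner.
So the least-cost plan costs $2.70.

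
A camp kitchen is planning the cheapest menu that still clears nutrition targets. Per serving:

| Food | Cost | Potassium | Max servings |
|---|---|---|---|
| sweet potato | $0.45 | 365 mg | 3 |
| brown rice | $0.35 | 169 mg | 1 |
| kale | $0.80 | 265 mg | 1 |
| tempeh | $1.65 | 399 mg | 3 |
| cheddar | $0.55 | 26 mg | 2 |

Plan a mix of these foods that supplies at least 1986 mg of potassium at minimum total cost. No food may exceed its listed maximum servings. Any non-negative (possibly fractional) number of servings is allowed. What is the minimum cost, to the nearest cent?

Cost per mg of potassium: sweet potato $0.0012, brown rice $0.0021, kale $0.0030, tempeh $0.0041, cheddar $0.0212.
Take 3 servings of sweet potato: +1095.0 mg potassium for $1.35 (total $1.35, still need 891.0 mg).
Take 1 serving of brown rice: +169.0 mg potassium for $0.35 (total $1.70, still need 722.0 mg).
Take 1 serving of kale: +265.0 mg potassium for $0.80 (total $2.50, still need 457.0 mg).
Take 1.145 servings of tempeh: +457.0 mg potassium for $1.89 (total $4.39, still need 0.0 mg).
Filling from the cheapest source first is optimal under one linear minimum: $4.39.

$4.39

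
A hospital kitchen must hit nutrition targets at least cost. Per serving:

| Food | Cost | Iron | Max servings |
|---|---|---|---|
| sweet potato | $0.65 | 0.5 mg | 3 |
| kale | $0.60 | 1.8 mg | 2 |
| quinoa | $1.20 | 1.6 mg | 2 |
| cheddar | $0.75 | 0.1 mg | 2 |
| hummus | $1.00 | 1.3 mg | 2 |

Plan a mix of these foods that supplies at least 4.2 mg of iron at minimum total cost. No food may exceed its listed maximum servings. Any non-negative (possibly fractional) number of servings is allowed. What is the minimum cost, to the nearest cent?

Cost per mg of iron: kale $0.3333, quinoa $0.7500, hummus $0.7692, sweet potato $1.3000, cheddar $7.5000.
Take 2 servings of kale: +3.6 mg iron for $1.20 (total $1.20, still need 0.6 mg).
Take 0.375 servings of quinoa: +0.6 mg iron for $0.45 (total $1.65, still need 0.0 mg).
Greedy by cheapest-per-mg is optimal for a single linear constraint, so the minimum cost is $1.65.

$1.65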